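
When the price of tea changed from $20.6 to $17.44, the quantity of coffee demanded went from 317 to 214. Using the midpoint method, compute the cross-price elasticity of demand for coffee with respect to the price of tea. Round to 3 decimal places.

%ΔQ_x = (214 − 317)/[(317+214)/2] = -103/265.5 ≈ -0.3879.
%ΔP_y = (17.44 − 20.6)/[(20.6+17.44)/2] ≈ -0.1661.
E_xy = -0.3879/-0.1661 ≈ 2.335.
E_xy > 0, so coffee and tea are substitutes.

2.335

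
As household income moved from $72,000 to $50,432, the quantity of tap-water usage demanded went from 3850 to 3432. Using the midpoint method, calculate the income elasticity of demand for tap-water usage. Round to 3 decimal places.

%ΔQ = (3432 − 3850)/[(3850+3432)/2] = -418/3641 ≈ -0.1148.
%ΔM = (50,432 − 72,000)/[(72,000+50,432)/2] = -21568/61216 ≈ -0.3523.
E_I = %ΔQ/%ΔM ≈ 0.326.
E_I ∈ (0,1): normal good (necessity).

0.326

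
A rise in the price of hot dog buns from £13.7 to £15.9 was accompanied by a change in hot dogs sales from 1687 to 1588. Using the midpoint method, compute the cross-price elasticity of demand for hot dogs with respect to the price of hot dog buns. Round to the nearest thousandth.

%ΔQ_x = (1588 − 1687)/[(1687+1588)/2] = -99/1637.5 ≈ -0.0605.
%ΔP_y = (15.9 − 13.7)/[(13.7+15.9)/2] ≈ 0.1486.
E_xy = -0.0605/0.1486 ≈ -0.407.
E_xy < 0, so hot dogs and hot dog buns are complements.

-0.407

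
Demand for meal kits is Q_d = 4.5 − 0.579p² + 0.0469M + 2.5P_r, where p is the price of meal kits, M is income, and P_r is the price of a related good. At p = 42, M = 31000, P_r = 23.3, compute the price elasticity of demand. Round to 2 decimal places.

Substituting, Q_d = 4.5 − 0.579(42)² + 0.0469(31000) + 2.5(23.3) = 4.5 − 1021.356 + 1453.9 + 58.25 = 495.294.
∂Q_d/∂p = −2·0.579·p = -48.636, so E_p = -48.636·(42/495.294) ≈ -4.12.
|E_p| > 1: demand is elastic.

-4.12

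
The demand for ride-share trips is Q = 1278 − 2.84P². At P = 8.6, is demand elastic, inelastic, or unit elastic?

inelastic

At P = 8.6, Q = 1067.9536.
dQ/dP = −2·2.84·P = −48.848.
Point elasticity E = (dQ/dP)·(P/Q) = -48.848 × 8.6/1067.9536 ≈ -0.393.
|E| ≈ 0.393 < 1, so demand is inelastic.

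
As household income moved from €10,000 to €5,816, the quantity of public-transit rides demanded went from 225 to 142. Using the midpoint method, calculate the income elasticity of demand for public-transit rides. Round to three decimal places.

0.855

%ΔQ = (142 − 225)/[(225+142)/2] = -83/183.5 ≈ -0.4523.
%ΔI = (5,816 − 10,000)/[(10,000+5,816)/2] = -4184/7908 ≈ -0.5291.
E_I = %ΔQ/%ΔI ≈ 0.855.
E_I ∈ (0,1): normal good (necessity).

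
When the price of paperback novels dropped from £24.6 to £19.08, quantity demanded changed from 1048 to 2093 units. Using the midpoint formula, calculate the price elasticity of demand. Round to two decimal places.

%ΔQ = (2093 − 1048)/[(1048 + 2093)/2] = 1045/1570.5 ≈ 0.6654.
%Δp = (19.08 − 24.6)/[(24.6 + 19.08)/2] = -5.52/21.84 ≈ -0.2527.
Arc elasticity E = %ΔQ/%Δp ≈ 0.6654/-0.2527 ≈ -2.63.
|E| > 1: demand is elastic over this range.

-2.63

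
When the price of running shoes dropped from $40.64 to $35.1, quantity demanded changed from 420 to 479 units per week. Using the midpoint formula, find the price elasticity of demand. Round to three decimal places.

%ΔQ = (479 − 420)/[(420 + 479)/2] = 59/449.5 ≈ 0.1313.
%ΔP = (35.1 − 40.64)/[(40.64 + 35.1)/2] = -5.54/37.87 ≈ -0.1463.
Arc elasticity E = %ΔQ/%ΔP ≈ 0.1313/-0.1463 ≈ -0.897.
|E| < 1: demand is inelastic over this range.

-0.897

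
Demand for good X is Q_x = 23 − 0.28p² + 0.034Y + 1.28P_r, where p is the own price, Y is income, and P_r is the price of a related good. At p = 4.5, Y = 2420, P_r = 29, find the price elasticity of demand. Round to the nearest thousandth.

First evaluate Q_x: 23 − 0.28(4.5)² + 0.034(2420) + 1.28(29) = 23 − 5.67 + 82.28 + 37.12 = 136.73.
∂Q_x/∂p = −2·0.28·p = -2.52, so E_p = -2.52·(4.5/136.73) ≈ -0.083.
|E_p| < 1: demand is inelastic.

-0.083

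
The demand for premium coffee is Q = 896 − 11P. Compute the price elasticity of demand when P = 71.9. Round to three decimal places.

-7.525

At P = 71.9, Q = 105.1.
dQ/dP = −11.
Point elasticity E = (dQ/dP)·(P/Q) = -11 × 71.9/105.1 ≈ -7.525.
|E| > 1, so demand is elastic at this price.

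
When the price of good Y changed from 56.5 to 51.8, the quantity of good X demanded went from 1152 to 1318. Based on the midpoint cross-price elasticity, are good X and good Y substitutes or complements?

%ΔQ_x = (1318 − 1152)/[(1152+1318)/2] = 166/1235 ≈ 0.1344.
%ΔP_y = (51.8 − 56.5)/[(56.5+51.8)/2] ≈ -0.0868.
E_xy = 0.1344/-0.0868 ≈ -1.549.
E_xy < 0, so the goods are complements.

complements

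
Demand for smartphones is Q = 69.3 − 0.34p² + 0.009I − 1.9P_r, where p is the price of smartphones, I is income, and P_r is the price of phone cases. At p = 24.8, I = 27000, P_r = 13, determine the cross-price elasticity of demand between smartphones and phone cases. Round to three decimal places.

-0.315

First evaluate Q: 69.3 − 0.34(24.8)² + 0.009(27000) − 1.9(13) = 69.3 − 209.1136 + 243 − 24.7 = 78.4864.
∂Q/∂P_r = −1.9, so E_xy = -1.9·(13/78.4864) ≈ -0.315.
E_xy < 0: the goods are complements.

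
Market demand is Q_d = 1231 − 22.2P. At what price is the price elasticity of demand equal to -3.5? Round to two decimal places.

43.13

Set −bP/(a − bP) = −3.5 ⇒ bP = 3.5(a − bP) ⇒ bP(1+3.5) = 3.5·a.
P = 3.5·1231/(22.2·4.5) ≈ 43.13.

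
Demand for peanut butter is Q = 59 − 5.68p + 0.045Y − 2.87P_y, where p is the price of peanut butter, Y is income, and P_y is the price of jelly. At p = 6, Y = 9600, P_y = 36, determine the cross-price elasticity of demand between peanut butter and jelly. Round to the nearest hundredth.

-0.29

Substituting, Q = 59 − 5.68(6) + 0.045(9600) − 2.87(36) = 59 − 34.08 + 432 − 103.32 = 353.6.
∂Q/∂P_y = −2.87, so E_xy = -2.87·(36/353.6) ≈ -0.29.
E_xy < 0: the goods are complements.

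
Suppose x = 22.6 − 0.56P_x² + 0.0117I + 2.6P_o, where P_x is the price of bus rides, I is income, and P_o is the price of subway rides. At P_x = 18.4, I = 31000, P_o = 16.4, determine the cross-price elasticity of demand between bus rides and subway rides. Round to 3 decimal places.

0.179

Evaluating quantity at (P_x, I, P_o) gives x = 22.6 − 0.56(18.4)² + 0.0117(31000) + 2.6(16.4) = 22.6 − 189.5936 + 362.7 + 42.64 = 238.3464.
∂x/∂P_o = +2.6, so E_xy = 2.6·(16.4/238.3464) ≈ 0.179.
E_xy > 0: the goods are substitutes.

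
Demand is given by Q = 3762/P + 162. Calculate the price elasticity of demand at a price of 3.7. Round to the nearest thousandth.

-0.863

At P = 3.7, Q = 1178.7568.
dQ/dP = −3762/P² = −274.7991.
Point elasticity E = (dQ/dP)·(P/Q) = -274.7991 × 3.7/1178.7568 ≈ -0.863.
|E| < 1, so demand is inelastic at this price.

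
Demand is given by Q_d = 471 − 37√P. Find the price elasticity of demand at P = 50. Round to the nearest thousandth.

At P = 50, Q_d = 209.3705.
dQ_d/dP = −37/(2√P) = −37/(2·7.0711).
Point elasticity E = (dQ_d/dP)·(P/Q_d) = -2.6163 × 50/209.3705 ≈ -0.625.
|E| < 1, so demand is inelastic at this price.

-0.625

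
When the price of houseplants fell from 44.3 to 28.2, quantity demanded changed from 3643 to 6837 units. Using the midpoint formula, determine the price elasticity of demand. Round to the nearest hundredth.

-1.37

%ΔQ = (6837 − 3643)/[(3643 + 6837)/2] = 3194/5240 ≈ 0.6095.
%Δp = (28.2 − 44.3)/[(44.3 + 28.2)/2] = -16.1/36.25 ≈ -0.4441.
Arc elasticity E = %ΔQ/%Δp ≈ 0.6095/-0.4441 ≈ -1.37.
|E| > 1: demand is elastic over this range.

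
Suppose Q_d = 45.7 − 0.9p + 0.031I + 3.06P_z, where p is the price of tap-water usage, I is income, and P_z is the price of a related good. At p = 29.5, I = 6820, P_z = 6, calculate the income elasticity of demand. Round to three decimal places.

Evaluating quantity at (p, I, P_z) gives Q_d = 45.7 − 0.9(29.5) + 0.031(6820) + 3.06(6) = 45.7 − 26.55 + 211.42 + 18.36 = 248.93.
∂Q_d/∂I = +0.031, so E_I = 0.031·(6820/248.93) ≈ 0.849.
E_I ∈ (0,1): normal good (necessity).

0.849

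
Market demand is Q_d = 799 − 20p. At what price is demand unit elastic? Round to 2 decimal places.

19.98

For linear demand Q_d = a − bp, E = −bp/(a − bp). |E| = 1 ⇒ bp = a − bp ⇒ p = a/(2b).
p = 799/(2·20) ≈ 19.98.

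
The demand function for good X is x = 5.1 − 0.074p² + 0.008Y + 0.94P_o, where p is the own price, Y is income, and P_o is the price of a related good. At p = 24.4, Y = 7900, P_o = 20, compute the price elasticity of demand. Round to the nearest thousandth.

-2.047

Evaluating quantity at (p, Y, P_o) gives x = 5.1 − 0.074(24.4)² + 0.008(7900) + 0.94(20) = 5.1 − 44.0566 + 63.2 + 18.8 = 43.0434.
∂x/∂p = −2·0.074·p = -3.6112, so E_p = -3.6112·(24.4/43.0434) ≈ -2.047.
|E_p| > 1: demand is elastic.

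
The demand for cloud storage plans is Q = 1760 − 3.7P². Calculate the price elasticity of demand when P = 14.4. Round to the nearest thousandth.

-1.546

At P = 14.4, Q = 992.768.
dQ/dP = −2·3.7·P = −106.56.
Point elasticity E = (dQ/dP)·(P/Q) = -106.56 × 14.4/992.768 ≈ -1.546.
|E| > 1, so demand is elastic at this price.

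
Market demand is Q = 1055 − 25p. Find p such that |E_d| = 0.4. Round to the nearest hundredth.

12.06

Set −bp/(a − bp) = −0.4 ⇒ bp = 0.4(a − bp) ⇒ bp(1+0.4) = 0.4·a.
p = 0.4·1055/(25·1.4) ≈ 12.06.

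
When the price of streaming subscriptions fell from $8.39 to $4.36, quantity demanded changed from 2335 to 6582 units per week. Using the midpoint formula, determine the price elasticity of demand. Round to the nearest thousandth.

%Δq = (6582 − 2335)/[(2335 + 6582)/2] = 4247/4458.5 ≈ 0.9526.
%Δp = (4.36 − 8.39)/[(8.39 + 4.36)/2] = -4.03/6.375 ≈ -0.6322.
Arc elasticity E = %Δq/%Δp ≈ 0.9526/-0.6322 ≈ -1.507.
|E| > 1: demand is elastic over this range.

-1.507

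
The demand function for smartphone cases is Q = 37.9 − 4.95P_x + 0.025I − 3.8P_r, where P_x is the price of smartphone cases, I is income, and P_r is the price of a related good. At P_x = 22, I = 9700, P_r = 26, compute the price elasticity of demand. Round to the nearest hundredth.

Substituting, Q = 37.9 − 4.95(22) + 0.025(9700) − 3.8(26) = 37.9 − 108.9 + 242.5 − 98.8 = 72.7.
∂Q/∂P_x = −4.95, so E_p = (−4.95)·(22/72.7) ≈ -1.50.
|E_p| > 1: demand is elastic.

-1.50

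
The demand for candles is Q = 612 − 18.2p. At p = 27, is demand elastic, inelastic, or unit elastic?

elastic

At p = 27, Q = 120.6.
dQ/dp = −18.2.
Point elasticity E = (dQ/dp)·(p/Q) = -18.2 × 27/120.6 ≈ -4.075.
|E| ≈ 4.075 > 1, so demand is elastic.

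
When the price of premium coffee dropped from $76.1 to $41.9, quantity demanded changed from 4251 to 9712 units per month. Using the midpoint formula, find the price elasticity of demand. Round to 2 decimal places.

-1.35

%ΔQ = (9712 − 4251)/[(4251 + 9712)/2] = 5461/6981.5 ≈ 0.7822.
%Δp = (41.9 − 76.1)/[(76.1 + 41.9)/2] = -34.2/59 ≈ -0.5797.
Arc elasticity E = %ΔQ/%Δp ≈ 0.7822/-0.5797 ≈ -1.35.
|E| > 1: demand is elastic over this range.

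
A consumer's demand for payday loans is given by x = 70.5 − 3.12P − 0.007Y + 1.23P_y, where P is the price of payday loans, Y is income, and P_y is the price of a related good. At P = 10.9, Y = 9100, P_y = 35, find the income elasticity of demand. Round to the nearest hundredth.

First evaluate x: 70.5 − 3.12(10.9) − 0.007(9100) + 1.23(35) = 70.5 − 34.008 − 63.7 + 43.05 = 15.842.
∂x/∂Y = −0.007, so E_I = -0.007·(9100/15.842) ≈ -4.02.
E_I < 0: inferior good.

-4.02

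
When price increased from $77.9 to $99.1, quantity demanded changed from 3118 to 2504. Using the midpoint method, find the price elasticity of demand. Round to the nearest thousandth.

%ΔQ = (2504 − 3118)/[(3118 + 2504)/2] = -614/2811 ≈ -0.2184.
%Δp = (99.1 − 77.9)/[(77.9 + 99.1)/2] = 21.2/88.5 ≈ 0.2395.
Arc elasticity E = %ΔQ/%Δp ≈ -0.2184/0.2395 ≈ -0.912.
|E| < 1: demand is inelastic over this range.

-0.912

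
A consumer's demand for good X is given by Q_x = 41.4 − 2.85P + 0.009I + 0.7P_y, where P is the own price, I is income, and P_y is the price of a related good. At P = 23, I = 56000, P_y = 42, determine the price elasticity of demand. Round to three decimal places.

-0.129

Q_x = 41.4 − 2.85(23) + 0.009(56000) + 0.7(42) = 41.4 − 65.55 + 504 + 29.4 = 509.25.
∂Q_x/∂P = −2.85, so E_p = (−2.85)·(23/509.25) ≈ -0.129.
|E_p| < 1: demand is inelastic.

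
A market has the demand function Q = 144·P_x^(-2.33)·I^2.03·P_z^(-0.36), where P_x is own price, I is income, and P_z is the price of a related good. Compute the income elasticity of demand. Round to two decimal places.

For a Cobb–Douglas (constant-elasticity) form Q = A·I^α·…, the elasticity with respect to I equals the exponent α at every point.
Here the exponent on I is 2.03, so the income elasticity of demand is 2.03.

2.03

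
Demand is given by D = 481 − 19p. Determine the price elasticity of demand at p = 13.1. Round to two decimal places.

-1.07

At p = 13.1, D = 232.1.
dD/dp = −19.
Point elasticity E = (dD/dp)·(p/D) = -19 × 13.1/232.1 ≈ -1.07.
|E| > 1, so demand is elastic at this price.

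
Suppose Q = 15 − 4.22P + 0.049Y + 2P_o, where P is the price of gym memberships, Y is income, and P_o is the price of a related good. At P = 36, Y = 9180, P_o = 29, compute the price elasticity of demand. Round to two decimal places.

Substituting, Q = 15 − 4.22(36) + 0.049(9180) + 2(29) = 15 − 151.92 + 449.82 + 58 = 370.9.
∂Q/∂P = −4.22, so E_p = (−4.22)·(36/370.9) ≈ -0.41.
|E_p| < 1: demand is inelastic.

-0.41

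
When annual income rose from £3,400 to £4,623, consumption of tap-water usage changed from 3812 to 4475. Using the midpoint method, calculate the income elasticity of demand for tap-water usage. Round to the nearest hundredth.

0.52

%ΔQ = (4475 − 3812)/[(3812+4475)/2] = 663/4143.5 ≈ 0.1600.
%ΔY = (4,623 − 3,400)/[(3,400+4,623)/2] = 1223/4011.5 ≈ 0.3049.
E_I = %ΔQ/%ΔY ≈ 0.52.
E_I ∈ (0,1): normal good (necessity).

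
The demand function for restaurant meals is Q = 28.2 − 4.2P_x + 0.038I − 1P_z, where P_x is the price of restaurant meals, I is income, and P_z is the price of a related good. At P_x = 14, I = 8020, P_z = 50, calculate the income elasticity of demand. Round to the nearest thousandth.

1.360

Q = 28.2 − 4.2(14) + 0.038(8020) − 1(50) = 28.2 − 58.8 + 304.76 − 50 = 224.16.
∂Q/∂I = +0.038, so E_I = 0.038·(8020/224.16) ≈ 1.360.
E_I > 1: normal good (luxury).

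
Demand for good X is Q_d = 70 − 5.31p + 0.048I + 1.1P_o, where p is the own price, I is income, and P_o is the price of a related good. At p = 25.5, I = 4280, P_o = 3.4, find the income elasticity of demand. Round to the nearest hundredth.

1.43

First evaluate Q_d: 70 − 5.31(25.5) + 0.048(4280) + 1.1(3.4) = 70 − 135.405 + 205.44 + 3.74 = 143.775.
∂Q_d/∂I = +0.048, so E_I = 0.048·(4280/143.775) ≈ 1.43.
E_I > 1: normal good (luxury).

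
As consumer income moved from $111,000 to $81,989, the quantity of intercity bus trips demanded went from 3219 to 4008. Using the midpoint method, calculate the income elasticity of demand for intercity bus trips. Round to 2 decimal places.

%ΔQ = (4008 − 3219)/[(3219+4008)/2] = 789/3613.5 ≈ 0.2183.
%ΔY = (81,989 − 111,000)/[(111,000+81,989)/2] = -29011/96494.5 ≈ -0.3006.
E_I = %ΔQ/%ΔY ≈ -0.73.
E_I < 0: inferior good.

-0.73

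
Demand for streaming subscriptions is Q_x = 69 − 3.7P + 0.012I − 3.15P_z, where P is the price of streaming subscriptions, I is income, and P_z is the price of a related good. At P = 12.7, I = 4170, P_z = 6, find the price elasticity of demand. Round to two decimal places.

At the given point, Q_x = 69 − 3.7(12.7) + 0.012(4170) − 3.15(6) = 69 − 46.99 + 50.04 − 18.9 = 53.15.
∂Q_x/∂P = −3.7, so E_p = (−3.7)·(12.7/53.15) ≈ -0.88.
|E_p| < 1: demand is inelastic.

-0.88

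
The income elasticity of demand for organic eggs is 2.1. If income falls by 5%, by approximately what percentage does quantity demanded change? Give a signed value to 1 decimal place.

%ΔQ ≈ E × %ΔI = (2.1) × (-5%) = -10.5%.

-10.5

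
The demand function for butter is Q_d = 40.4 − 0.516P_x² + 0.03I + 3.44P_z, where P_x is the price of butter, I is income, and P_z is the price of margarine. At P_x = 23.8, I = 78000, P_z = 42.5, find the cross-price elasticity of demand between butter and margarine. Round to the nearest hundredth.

0.07

First evaluate Q_d: 40.4 − 0.516(23.8)² + 0.03(78000) + 3.44(42.5) = 40.4 − 292.283 + 2340 + 146.2 = 2234.317.
∂Q_d/∂P_z = +3.44, so E_xy = 3.44·(42.5/2234.317) ≈ 0.07.
E_xy > 0: the goods are substitutes.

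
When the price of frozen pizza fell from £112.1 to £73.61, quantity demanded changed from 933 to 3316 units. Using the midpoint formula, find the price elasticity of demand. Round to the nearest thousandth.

-2.706

%Δq = (3316 − 933)/[(933 + 3316)/2] = 2383/2124.5 ≈ 1.1217.
%ΔP = (73.61 − 112.1)/[(112.1 + 73.61)/2] = -38.49/92.855 ≈ -0.4145.
Arc elasticity E = %Δq/%ΔP ≈ 1.1217/-0.4145 ≈ -2.706.
|E| > 1: demand is elastic over this range.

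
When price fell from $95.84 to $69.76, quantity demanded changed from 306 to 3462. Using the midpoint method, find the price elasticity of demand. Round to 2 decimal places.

-5.32

%Δq = (3462 − 306)/[(306 + 3462)/2] = 3156/1884 ≈ 1.6752.
%Δp = (69.76 − 95.84)/[(95.84 + 69.76)/2] = -26.08/82.8 ≈ -0.3150.
Arc elasticity E = %Δq/%Δp ≈ 1.6752/-0.3150 ≈ -5.32.
|E| > 1: demand is elastic over this range.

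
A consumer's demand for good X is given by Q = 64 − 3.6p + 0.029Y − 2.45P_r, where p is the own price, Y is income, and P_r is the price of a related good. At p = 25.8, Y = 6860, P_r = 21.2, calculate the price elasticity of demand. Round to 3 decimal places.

-0.786

Evaluating quantity at (p, Y, P_r) gives Q = 64 − 3.6(25.8) + 0.029(6860) − 2.45(21.2) = 64 − 92.88 + 198.94 − 51.94 = 118.12.
∂Q/∂p = −3.6, so E_p = (−3.6)·(25.8/118.12) ≈ -0.786.
|E_p| < 1: demand is inelastic.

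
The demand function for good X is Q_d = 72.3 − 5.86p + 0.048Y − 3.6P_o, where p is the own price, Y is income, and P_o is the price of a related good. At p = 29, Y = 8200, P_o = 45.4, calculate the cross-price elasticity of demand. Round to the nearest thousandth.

-1.233

Q_d = 72.3 − 5.86(29) + 0.048(8200) − 3.6(45.4) = 72.3 − 169.94 + 393.6 − 163.44 = 132.52.
∂Q_d/∂P_o = −3.6, so E_xy = -3.6·(45.4/132.52) ≈ -1.233.
E_xy < 0: the goods are complements.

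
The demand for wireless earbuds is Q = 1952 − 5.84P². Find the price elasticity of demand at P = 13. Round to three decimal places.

At P = 13, Q = 965.04.
dQ/dP = −2·5.84·P = −151.84.
Point elasticity E = (dQ/dP)·(P/Q) = -151.84 × 13/965.04 ≈ -2.045.
|E| > 1, so demand is elastic at this price.

-2.045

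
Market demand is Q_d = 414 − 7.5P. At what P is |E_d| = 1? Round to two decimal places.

For linear demand Q_d = a − bP, E = −bP/(a − bP). |E| = 1 ⇒ bP = a − bP ⇒ P = a/(2b).
P = 414/(2·7.5) = 27.60.

27.60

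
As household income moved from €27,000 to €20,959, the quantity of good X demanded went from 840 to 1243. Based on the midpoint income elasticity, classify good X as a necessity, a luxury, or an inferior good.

%ΔQ = (1243 − 840)/[(840+1243)/2] = 403/1041.5 ≈ 0.3869.
%ΔM = (20,959 − 27,000)/[(27,000+20,959)/2] = -6041/23979.5 ≈ -0.2519.
E_I = %ΔQ/%ΔM ≈ -1.536.
E_I < 0: inferior good.

inferior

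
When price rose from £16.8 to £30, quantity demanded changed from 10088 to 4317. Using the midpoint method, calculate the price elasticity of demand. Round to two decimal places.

-1.42

%ΔQ = (4317 − 10088)/[(10088 + 4317)/2] = -5771/7202.5 ≈ -0.8012.
%Δp = (30 − 16.8)/[(16.8 + 30)/2] = 13.2/23.4 ≈ 0.5641.
Arc elasticity E = %ΔQ/%Δp ≈ -0.8012/0.5641 ≈ -1.42.
|E| > 1: demand is elastic over this range.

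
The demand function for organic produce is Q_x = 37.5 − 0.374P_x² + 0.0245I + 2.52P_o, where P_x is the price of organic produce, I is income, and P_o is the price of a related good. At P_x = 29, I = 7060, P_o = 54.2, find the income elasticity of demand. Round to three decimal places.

Evaluating quantity at (P_x, I, P_o) gives Q_x = 37.5 − 0.374(29)² + 0.0245(7060) + 2.52(54.2) = 37.5 − 314.534 + 172.97 + 136.584 = 32.52.
∂Q_x/∂I = +0.0245, so E_I = 0.0245·(7060/32.52) ≈ 5.319.
E_I > 1: normal good (luxury).

5.319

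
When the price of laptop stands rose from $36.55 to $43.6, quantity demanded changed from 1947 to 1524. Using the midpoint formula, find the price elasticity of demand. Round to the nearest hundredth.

-1.39

%Δq = (1524 − 1947)/[(1947 + 1524)/2] = -423/1735.5 ≈ -0.2437.
%ΔP = (43.6 − 36.55)/[(36.55 + 43.6)/2] = 7.05/40.075 ≈ 0.1759.
Arc elasticity E = %Δq/%ΔP ≈ -0.2437/0.1759 ≈ -1.39.
|E| > 1: demand is elastic over this range.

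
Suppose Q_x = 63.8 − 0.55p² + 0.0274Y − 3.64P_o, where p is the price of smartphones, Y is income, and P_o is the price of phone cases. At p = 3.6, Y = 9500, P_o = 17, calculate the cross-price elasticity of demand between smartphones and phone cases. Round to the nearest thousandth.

Substituting, Q_x = 63.8 − 0.55(3.6)² + 0.0274(9500) − 3.64(17) = 63.8 − 7.128 + 260.3 − 61.88 = 255.092.
∂Q_x/∂P_o = −3.64, so E_xy = -3.64·(17/255.092) ≈ -0.243.
E_xy < 0: the goods are complements.

-0.243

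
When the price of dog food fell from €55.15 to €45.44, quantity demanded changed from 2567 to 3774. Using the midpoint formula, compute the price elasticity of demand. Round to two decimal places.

%ΔQ = (3774 − 2567)/[(2567 + 3774)/2] = 1207/3170.5 ≈ 0.3807.
%Δp = (45.44 − 55.15)/[(55.15 + 45.44)/2] = -9.71/50.295 ≈ -0.1931.
Arc elasticity E = %ΔQ/%Δp ≈ 0.3807/-0.1931 ≈ -1.97.
|E| > 1: demand is elastic over this range.

-1.97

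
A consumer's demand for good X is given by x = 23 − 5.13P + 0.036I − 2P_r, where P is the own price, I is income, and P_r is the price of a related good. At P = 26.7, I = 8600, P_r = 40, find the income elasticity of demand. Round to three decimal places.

2.678

x = 23 − 5.13(26.7) + 0.036(8600) − 2(40) = 23 − 136.971 + 309.6 − 80 = 115.629.
∂x/∂I = +0.036, so E_I = 0.036·(8600/115.629) ≈ 2.678.
E_I > 1: normal good (luxury).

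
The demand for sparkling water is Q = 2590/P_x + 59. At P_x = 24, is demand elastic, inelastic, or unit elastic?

At P_x = 24, Q = 166.9167.
dQ/dP_x = −2590/P_x² = −4.4965.
Point elasticity E = (dQ/dP_x)·(P_x/Q) = -4.4965 × 24/166.9167 ≈ -0.647.
|E| ≈ 0.647 < 1, so demand is inelastic.

inelastic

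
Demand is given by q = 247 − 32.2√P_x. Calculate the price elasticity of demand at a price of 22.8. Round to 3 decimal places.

-0.824

At P_x = 22.8, q = 93.2471.
dq/dP_x = −32.2/(2√P_x) = −32.2/(2·4.7749).
Point elasticity E = (dq/dP_x)·(P_x/q) = -3.3718 × 22.8/93.2471 ≈ -0.824.
|E| < 1, so demand is inelastic at this price.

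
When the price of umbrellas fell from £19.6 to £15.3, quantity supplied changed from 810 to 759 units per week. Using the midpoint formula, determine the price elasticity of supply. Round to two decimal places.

%ΔQ = (759 − 810)/[(810 + 759)/2] = -51/784.5 ≈ -0.0650.
%Δp = (15.3 − 19.6)/[(19.6 + 15.3)/2] = -4.3/17.45 ≈ -0.2464.
Arc elasticity E = %ΔQ/%Δp ≈ -0.0650/-0.2464 ≈ 0.26.
|E| < 1: supply is inelastic over this range.

0.26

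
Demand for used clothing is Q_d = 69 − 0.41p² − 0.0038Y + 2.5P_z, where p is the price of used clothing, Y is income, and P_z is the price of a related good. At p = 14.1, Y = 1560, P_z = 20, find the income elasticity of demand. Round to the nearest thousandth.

Q_d = 69 − 0.41(14.1)² − 0.0038(1560) + 2.5(20) = 69 − 81.5121 − 5.928 + 50 = 31.5599.
∂Q_d/∂Y = −0.0038, so E_I = -0.0038·(1560/31.5599) ≈ -0.188.
E_I < 0: inferior good.

-0.188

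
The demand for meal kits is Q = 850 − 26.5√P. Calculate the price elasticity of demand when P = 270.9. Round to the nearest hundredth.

-0.53

At P = 270.9, Q = 413.8354.
dQ/dP = −26.5/(2√P) = −26.5/(2·16.459).
Point elasticity E = (dQ/dP)·(P/Q) = -0.805 × 270.9/413.8354 ≈ -0.53.
|E| < 1, so demand is inelastic at this price.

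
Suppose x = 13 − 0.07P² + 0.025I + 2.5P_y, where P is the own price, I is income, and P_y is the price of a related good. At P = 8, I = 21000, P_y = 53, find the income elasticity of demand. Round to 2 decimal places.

0.79

At the given point, x = 13 − 0.07(8)² + 0.025(21000) + 2.5(53) = 13 − 4.48 + 525 + 132.5 = 666.02.
∂x/∂I = +0.025, so E_I = 0.025·(21000/666.02) ≈ 0.79.
E_I ∈ (0,1): normal good (necessity).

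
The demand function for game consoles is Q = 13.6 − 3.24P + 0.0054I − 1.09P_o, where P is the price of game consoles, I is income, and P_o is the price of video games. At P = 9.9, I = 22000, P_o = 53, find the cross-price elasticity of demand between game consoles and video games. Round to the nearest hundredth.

Substituting, Q = 13.6 − 3.24(9.9) + 0.0054(22000) − 1.09(53) = 13.6 − 32.076 + 118.8 − 57.77 = 42.554.
∂Q/∂P_o = −1.09, so E_xy = -1.09·(53/42.554) ≈ -1.36.
E_xy < 0: the goods are complements.

-1.36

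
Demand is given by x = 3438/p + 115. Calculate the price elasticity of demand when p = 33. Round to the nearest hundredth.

-0.48

At p = 33, x = 219.1818.
dx/dp = −3438/p² = −3.157.
Point elasticity E = (dx/dp)·(p/x) = -3.157 × 33/219.1818 ≈ -0.48.
|E| < 1, so demand is inelastic at this price.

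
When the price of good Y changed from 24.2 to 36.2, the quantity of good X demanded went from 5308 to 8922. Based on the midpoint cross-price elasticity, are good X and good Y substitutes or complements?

%ΔQ_x = (8922 − 5308)/[(5308+8922)/2] = 3614/7115 ≈ 0.5079.
%ΔP_y = (36.2 − 24.2)/[(24.2+36.2)/2] ≈ 0.3974.
E_xy = 0.5079/0.3974 ≈ 1.278.
E_xy > 0, so the goods are substitutes.

substitutes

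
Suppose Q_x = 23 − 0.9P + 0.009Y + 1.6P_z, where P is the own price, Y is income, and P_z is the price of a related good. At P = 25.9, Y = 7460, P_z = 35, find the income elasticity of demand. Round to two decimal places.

0.55

At the given point, Q_x = 23 − 0.9(25.9) + 0.009(7460) + 1.6(35) = 23 − 23.31 + 67.14 + 56 = 122.83.
∂Q_x/∂Y = +0.009, so E_I = 0.009·(7460/122.83) ≈ 0.55.
E_I ∈ (0,1): normal good (necessity).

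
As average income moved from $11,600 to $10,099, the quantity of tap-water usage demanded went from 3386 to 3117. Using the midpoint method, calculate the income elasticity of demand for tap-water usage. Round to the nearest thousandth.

0.598

%ΔQ = (3117 − 3386)/[(3386+3117)/2] = -269/3251.5 ≈ -0.0827.
%ΔI = (10,099 − 11,600)/[(11,600+10,099)/2] = -1501/10849.5 ≈ -0.1383.
E_I = %ΔQ/%ΔI ≈ 0.598.
E_I ∈ (0,1): normal good (necessity).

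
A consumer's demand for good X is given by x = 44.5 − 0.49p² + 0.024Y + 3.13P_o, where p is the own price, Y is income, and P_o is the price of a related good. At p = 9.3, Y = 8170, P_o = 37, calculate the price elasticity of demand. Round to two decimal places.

Substituting, x = 44.5 − 0.49(9.3)² + 0.024(8170) + 3.13(37) = 44.5 − 42.3801 + 196.08 + 115.81 = 314.0099.
∂x/∂p = −2·0.49·p = -9.114, so E_p = -9.114·(9.3/314.0099) ≈ -0.27.
|E_p| < 1: demand is inelastic.

-0.27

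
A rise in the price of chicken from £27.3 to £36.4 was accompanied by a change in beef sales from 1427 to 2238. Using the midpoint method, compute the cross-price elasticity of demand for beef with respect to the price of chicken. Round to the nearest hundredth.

%ΔQ_x = (2238 − 1427)/[(1427+2238)/2] = 811/1832.5 ≈ 0.4426.
%ΔP_y = (36.4 − 27.3)/[(27.3+36.4)/2] ≈ 0.2857.
E_xy = 0.4426/0.2857 ≈ 1.55.
E_xy > 0, so beef and chicken are substitutes.

1.55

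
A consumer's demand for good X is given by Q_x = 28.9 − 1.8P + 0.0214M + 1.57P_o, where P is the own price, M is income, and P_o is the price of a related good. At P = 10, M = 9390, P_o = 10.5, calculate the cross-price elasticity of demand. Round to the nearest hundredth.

0.07

Evaluating quantity at (P, M, P_o) gives Q_x = 28.9 − 1.8(10) + 0.0214(9390) + 1.57(10.5) = 28.9 − 18 + 200.946 + 16.485 = 228.331.
∂Q_x/∂P_o = +1.57, so E_xy = 1.57·(10.5/228.331) ≈ 0.07.
E_xy > 0: the goods are substitutes.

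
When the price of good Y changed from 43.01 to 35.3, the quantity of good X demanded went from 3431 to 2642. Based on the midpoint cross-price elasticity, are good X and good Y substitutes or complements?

%ΔQ_x = (2642 − 3431)/[(3431+2642)/2] = -789/3036.5 ≈ -0.2598.
%ΔP_y = (35.3 − 43.01)/[(43.01+35.3)/2] ≈ -0.1969.
E_xy = -0.2598/-0.1969 ≈ 1.320.
E_xy > 0, so the goods are substitutes.

substitutes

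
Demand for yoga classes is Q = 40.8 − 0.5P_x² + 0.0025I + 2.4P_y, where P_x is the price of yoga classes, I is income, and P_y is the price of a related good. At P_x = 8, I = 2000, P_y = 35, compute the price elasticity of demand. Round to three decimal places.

At the given point, Q = 40.8 − 0.5(8)² + 0.0025(2000) + 2.4(35) = 40.8 − 32 + 5 + 84 = 97.8.
∂Q/∂P_x = −2·0.5·P_x = -8, so E_p = -8·(8/97.8) ≈ -0.654.
|E_p| < 1: demand is inelastic.

-0.654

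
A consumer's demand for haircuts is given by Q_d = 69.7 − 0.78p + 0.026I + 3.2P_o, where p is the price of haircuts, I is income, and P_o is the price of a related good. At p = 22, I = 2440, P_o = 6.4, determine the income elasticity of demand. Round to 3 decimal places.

Q_d = 69.7 − 0.78(22) + 0.026(2440) + 3.2(6.4) = 69.7 − 17.16 + 63.44 + 20.48 = 136.46.
∂Q_d/∂I = +0.026, so E_I = 0.026·(2440/136.46) ≈ 0.465.
E_I ∈ (0,1): normal good (necessity).

0.465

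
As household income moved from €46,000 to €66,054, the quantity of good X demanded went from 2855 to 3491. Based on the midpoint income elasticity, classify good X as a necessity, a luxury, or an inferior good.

necessity

%ΔQ = (3491 − 2855)/[(2855+3491)/2] = 636/3173 ≈ 0.2004.
%ΔM = (66,054 − 46,000)/[(46,000+66,054)/2] = 20054/56027 ≈ 0.3579.
E_I = %ΔQ/%ΔM ≈ 0.560.
E_I ∈ (0,1): normal good (necessity).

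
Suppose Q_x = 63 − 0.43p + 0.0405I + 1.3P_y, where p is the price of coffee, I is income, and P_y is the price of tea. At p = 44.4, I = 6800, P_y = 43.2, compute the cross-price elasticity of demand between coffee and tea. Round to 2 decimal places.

Q_x = 63 − 0.43(44.4) + 0.0405(6800) + 1.3(43.2) = 63 − 19.092 + 275.4 + 56.16 = 375.468.
∂Q_x/∂P_y = +1.3, so E_xy = 1.3·(43.2/375.468) ≈ 0.15.
E_xy > 0: the goods are substitutes.

0.15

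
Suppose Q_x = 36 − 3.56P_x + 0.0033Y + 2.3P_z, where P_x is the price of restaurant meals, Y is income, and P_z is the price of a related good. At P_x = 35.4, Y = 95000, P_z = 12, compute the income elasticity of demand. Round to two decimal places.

Evaluating quantity at (P_x, Y, P_z) gives Q_x = 36 − 3.56(35.4) + 0.0033(95000) + 2.3(12) = 36 − 126.024 + 313.5 + 27.6 = 251.076.
∂Q_x/∂Y = +0.0033, so E_I = 0.0033·(95000/251.076) ≈ 1.25.
E_I > 1: normal good (luxury).

1.25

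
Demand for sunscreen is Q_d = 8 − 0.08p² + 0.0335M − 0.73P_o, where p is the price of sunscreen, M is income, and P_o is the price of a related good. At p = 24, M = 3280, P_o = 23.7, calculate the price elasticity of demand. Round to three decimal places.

At the given point, Q_d = 8 − 0.08(24)² + 0.0335(3280) − 0.73(23.7) = 8 − 46.08 + 109.88 − 17.301 = 54.499.
∂Q_d/∂p = −2·0.08·p = -3.84, so E_p = -3.84·(24/54.499) ≈ -1.691.
|E_p| > 1: demand is elastic.

-1.691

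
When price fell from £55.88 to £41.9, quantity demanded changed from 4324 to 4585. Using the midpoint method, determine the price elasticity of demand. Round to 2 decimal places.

%Δq = (4585 − 4324)/[(4324 + 4585)/2] = 261/4454.5 ≈ 0.0586.
%ΔP = (41.9 − 55.88)/[(55.88 + 41.9)/2] = -13.98/48.89 ≈ -0.2859.
Arc elasticity E = %Δq/%ΔP ≈ 0.0586/-0.2859 ≈ -0.20.
|E| < 1: demand is inelastic over this range.

-0.20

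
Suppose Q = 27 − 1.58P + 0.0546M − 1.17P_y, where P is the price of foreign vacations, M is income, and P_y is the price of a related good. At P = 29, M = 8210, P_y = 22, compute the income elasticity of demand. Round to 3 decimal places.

Substituting, Q = 27 − 1.58(29) + 0.0546(8210) − 1.17(22) = 27 − 45.82 + 448.266 − 25.74 = 403.706.
∂Q/∂M = +0.0546, so E_I = 0.0546·(8210/403.706) ≈ 1.110.
E_I > 1: normal good (luxury).

1.110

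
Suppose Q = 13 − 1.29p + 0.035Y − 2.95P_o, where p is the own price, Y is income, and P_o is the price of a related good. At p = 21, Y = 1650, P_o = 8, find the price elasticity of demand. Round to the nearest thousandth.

First evaluate Q: 13 − 1.29(21) + 0.035(1650) − 2.95(8) = 13 − 27.09 + 57.75 − 23.6 = 20.06.
∂Q/∂p = −1.29, so E_p = (−1.29)·(21/20.06) ≈ -1.350.
|E_p| > 1: demand is elastic.

-1.350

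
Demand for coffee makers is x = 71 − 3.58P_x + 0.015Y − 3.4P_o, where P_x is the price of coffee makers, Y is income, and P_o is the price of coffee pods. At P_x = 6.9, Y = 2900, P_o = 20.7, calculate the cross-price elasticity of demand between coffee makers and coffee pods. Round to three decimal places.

Evaluating quantity at (P_x, Y, P_o) gives x = 71 − 3.58(6.9) + 0.015(2900) − 3.4(20.7) = 71 − 24.702 + 43.5 − 70.38 = 19.418.
∂x/∂P_o = −3.4, so E_xy = -3.4·(20.7/19.418) ≈ -3.624.
E_xy < 0: the goods are complements.

-3.624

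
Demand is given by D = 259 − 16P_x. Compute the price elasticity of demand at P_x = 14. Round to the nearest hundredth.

At P_x = 14, D = 35.
dD/dP_x = −16.
Point elasticity E = (dD/dP_x)·(P_x/D) = -16 × 14/35 ≈ -6.40.
|E| > 1, so demand is elastic at this price.

-6.40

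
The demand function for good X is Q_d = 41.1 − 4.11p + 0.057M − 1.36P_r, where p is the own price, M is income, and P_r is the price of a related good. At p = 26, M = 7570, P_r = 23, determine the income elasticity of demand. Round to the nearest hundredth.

Evaluating quantity at (p, M, P_r) gives Q_d = 41.1 − 4.11(26) + 0.057(7570) − 1.36(23) = 41.1 − 106.86 + 431.49 − 31.28 = 334.45.
∂Q_d/∂M = +0.057, so E_I = 0.057·(7570/334.45) ≈ 1.29.
E_I > 1: normal good (luxury).

1.29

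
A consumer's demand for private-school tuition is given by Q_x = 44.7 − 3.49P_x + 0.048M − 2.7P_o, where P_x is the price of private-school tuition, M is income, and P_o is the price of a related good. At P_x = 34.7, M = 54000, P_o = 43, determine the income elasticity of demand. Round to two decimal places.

First evaluate Q_x: 44.7 − 3.49(34.7) + 0.048(54000) − 2.7(43) = 44.7 − 121.103 + 2592 − 116.1 = 2399.497.
∂Q_x/∂M = +0.048, so E_I = 0.048·(54000/2399.497) ≈ 1.08.
E_I > 1: normal good (luxury).

1.08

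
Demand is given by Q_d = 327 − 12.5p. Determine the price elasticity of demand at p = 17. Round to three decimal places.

At p = 17, Q_d = 114.5.
dQ_d/dp = −12.5.
Point elasticity E = (dQ_d/dp)·(p/Q_d) = -12.5 × 17/114.5 ≈ -1.856.
|E| > 1, so demand is elastic at this price.

-1.856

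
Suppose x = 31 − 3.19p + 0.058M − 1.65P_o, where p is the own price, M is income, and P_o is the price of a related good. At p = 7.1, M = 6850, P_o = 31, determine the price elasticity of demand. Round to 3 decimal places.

-0.064

x = 31 − 3.19(7.1) + 0.058(6850) − 1.65(31) = 31 − 22.649 + 397.3 − 51.15 = 354.501.
∂x/∂p = −3.19, so E_p = (−3.19)·(7.1/354.501) ≈ -0.064.
|E_p| < 1: demand is inelastic.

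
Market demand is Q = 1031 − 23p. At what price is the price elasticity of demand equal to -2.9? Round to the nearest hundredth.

33.33

Set −bp/(a − bp) = −2.9 ⇒ bp = 2.9(a − bp) ⇒ bp(1+2.9) = 2.9·a.
p = 2.9·1031/(23·3.9) ≈ 33.33.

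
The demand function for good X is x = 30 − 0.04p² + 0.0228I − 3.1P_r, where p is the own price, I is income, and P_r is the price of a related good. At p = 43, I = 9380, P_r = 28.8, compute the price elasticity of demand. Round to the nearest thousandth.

-1.835

Evaluating quantity at (p, I, P_r) gives x = 30 − 0.04(43)² + 0.0228(9380) − 3.1(28.8) = 30 − 73.96 + 213.864 − 89.28 = 80.624.
∂x/∂p = −2·0.04·p = -3.44, so E_p = -3.44·(43/80.624) ≈ -1.835.
|E_p| > 1: demand is elastic.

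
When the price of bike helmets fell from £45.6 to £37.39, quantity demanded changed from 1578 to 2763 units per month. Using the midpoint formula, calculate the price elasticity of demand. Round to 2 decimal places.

%ΔQ = (2763 − 1578)/[(1578 + 2763)/2] = 1185/2170.5 ≈ 0.5460.
%Δp = (37.39 − 45.6)/[(45.6 + 37.39)/2] = -8.21/41.495 ≈ -0.1979.
Arc elasticity E = %ΔQ/%Δp ≈ 0.5460/-0.1979 ≈ -2.76.
|E| > 1: demand is elastic over this range.

-2.76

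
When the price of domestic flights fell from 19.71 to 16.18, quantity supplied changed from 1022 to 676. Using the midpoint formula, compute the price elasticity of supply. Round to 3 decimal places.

2.072

%ΔQ = (676 − 1022)/[(1022 + 676)/2] = -346/849 ≈ -0.4075.
%Δp = (16.18 − 19.71)/[(19.71 + 16.18)/2] = -3.53/17.945 ≈ -0.1967.
Arc elasticity E = %ΔQ/%Δp ≈ -0.4075/-0.1967 ≈ 2.072.
|E| > 1: supply is elastic over this range.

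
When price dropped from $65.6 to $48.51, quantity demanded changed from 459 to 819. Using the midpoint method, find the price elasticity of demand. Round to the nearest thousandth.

-1.881

%ΔQ = (819 − 459)/[(459 + 819)/2] = 360/639 ≈ 0.5634.
%ΔP = (48.51 − 65.6)/[(65.6 + 48.51)/2] = -17.09/57.055 ≈ -0.2995.
Arc elasticity E = %ΔQ/%ΔP ≈ 0.5634/-0.2995 ≈ -1.881.
|E| > 1: demand is elastic over this range.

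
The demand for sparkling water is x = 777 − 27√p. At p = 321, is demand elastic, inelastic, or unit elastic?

At p = 321, x = 293.2552.
dx/dp = −27/(2√p) = −27/(2·17.9165).
Point elasticity E = (dx/dp)·(p/x) = -0.7535 × 321/293.2552 ≈ -0.825.
|E| ≈ 0.825 < 1, so demand is inelastic.

inelastic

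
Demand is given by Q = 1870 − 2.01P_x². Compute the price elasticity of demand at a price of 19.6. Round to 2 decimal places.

-1.41

At P_x = 19.6, Q = 1097.8384.
dQ/dP_x = −2·2.01·P_x = −78.792.
Point elasticity E = (dQ/dP_x)·(P_x/Q) = -78.792 × 19.6/1097.8384 ≈ -1.41.
|E| > 1, so demand is elastic at this price.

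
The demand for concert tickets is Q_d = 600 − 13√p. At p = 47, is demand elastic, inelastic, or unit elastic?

At p = 47, Q_d = 510.8765.
dQ_d/dp = −13/(2√p) = −13/(2·6.8557).
Point elasticity E = (dQ_d/dp)·(p/Q_d) = -0.9481 × 47/510.8765 ≈ -0.087.
|E| ≈ 0.087 < 1, so demand is inelastic.

inelastic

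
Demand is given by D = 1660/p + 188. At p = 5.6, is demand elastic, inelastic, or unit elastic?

inelastic

At p = 5.6, D = 484.4286.
dD/dp = −1660/p² = −52.9337.
Point elasticity E = (dD/dp)·(p/D) = -52.9337 × 5.6/484.4286 ≈ -0.612.
|E| ≈ 0.612 < 1, so demand is inelastic.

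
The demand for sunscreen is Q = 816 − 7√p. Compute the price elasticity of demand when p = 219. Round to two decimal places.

At p = 219, Q = 712.4095.
dQ/dp = −7/(2√p) = −7/(2·14.7986).
Point elasticity E = (dQ/dp)·(p/Q) = -0.2365 × 219/712.4095 ≈ -0.07.
|E| < 1, so demand is inelastic at this price.

-0.07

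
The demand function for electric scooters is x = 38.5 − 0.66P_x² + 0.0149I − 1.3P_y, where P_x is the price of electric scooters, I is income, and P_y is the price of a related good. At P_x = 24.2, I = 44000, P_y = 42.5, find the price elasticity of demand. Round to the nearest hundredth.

Evaluating quantity at (P_x, I, P_y) gives x = 38.5 − 0.66(24.2)² + 0.0149(44000) − 1.3(42.5) = 38.5 − 386.5224 + 655.6 − 55.25 = 252.3276.
∂x/∂P_x = −2·0.66·P_x = -31.944, so E_p = -31.944·(24.2/252.3276) ≈ -3.06.
|E_p| > 1: demand is elastic.

-3.06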